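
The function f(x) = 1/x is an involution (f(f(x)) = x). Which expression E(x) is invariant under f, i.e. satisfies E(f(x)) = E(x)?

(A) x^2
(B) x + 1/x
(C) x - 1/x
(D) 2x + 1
B

Replace x by f(x) = 1/x in each option and simplify. As a quick numerical cross-check, also compare E(4) with E(f(4)) = E(1/4).

(A) x^2  ->  (1/x)^2 = x^(-2); check: E(4) = 16 but E(1/4) = 1/16.   [not invariant]
(B) x + 1/x  ->  (1/x) + 1/(1/x), which simplifies back to x + 1/x; check: E(4) = 17/4, E(1/4) = 17/4.   [invariant]
(C) x - 1/x  ->  (1/x) - 1/(1/x) = -x + 1/x; check: E(4) = 15/4 but E(1/4) = -15/4.   [not invariant]
(D) 2x + 1  ->  2(1/x) + 1 = (x + 2)/x; check: E(4) = 9 but E(1/4) = 3/2.   [not invariant]

Only (B) is unchanged. E is symmetric under swapping x with f(x) = 1/x, which is exactly what an involution does.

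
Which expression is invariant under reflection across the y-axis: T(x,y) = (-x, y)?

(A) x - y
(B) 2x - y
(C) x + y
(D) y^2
D

The map is reflection across the y-axis: T(x,y) = (-x, y).
Substitute the transformed coordinates into each option and compare with the original:
(A) x - y  ->  (-x) - (y) = -x - y   [differs from x - y: not invariant]
(B) 2x - y  ->  2(-x) - (y) = -2x - y   [differs from 2x - y: not invariant]
(C) x + y  ->  (-x) + (y) = -x + y   [differs from x + y: not invariant]
(D) y^2  ->  (y)^2 = y^2   [equals y^2: invariant]

Only option (D), y^2, is unchanged by the transformation.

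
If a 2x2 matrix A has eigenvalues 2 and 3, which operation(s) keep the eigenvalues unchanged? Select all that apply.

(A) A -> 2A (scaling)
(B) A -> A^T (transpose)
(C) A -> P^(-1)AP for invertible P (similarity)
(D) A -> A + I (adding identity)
B and C

Eigenvalues are preserved by:
1. Similarity transformations: A -> P^(-1)AP (same characteristic polynomial)
2. Transpose: A^T has the same eigenvalues as A

Eigenvalues are NOT preserved by:
- Adding identity: eigenvalues become 2+1, 3+1
- Scaling: eigenvalues become 4, 6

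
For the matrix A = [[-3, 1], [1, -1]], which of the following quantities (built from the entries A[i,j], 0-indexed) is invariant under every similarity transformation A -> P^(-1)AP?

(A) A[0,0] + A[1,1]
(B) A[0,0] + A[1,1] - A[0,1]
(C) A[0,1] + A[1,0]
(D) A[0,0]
A

A[0,0] + A[1,1] is the trace of A. By the cyclic property of the trace, tr(P^(-1)AP) = tr(APP^(-1)) = tr(A), so it is the same for every matrix similar to A.

The other combinations are not similarity invariants. For example, take P = [[1, 1], [1, 2]] (det P = 1), so P^(-1) = [[2, -1], [-1, 1]] and
B = P^(-1)AP = [[-4, -1], [2, 0]].
Evaluating each option on A and on B:
(A) A[0,0] + A[1,1]: -4 for A, -4 for B -> unchanged
(B) A[0,0] + A[1,1] - A[0,1]: -5 for A, -3 for B -> changes
(C) A[0,1] + A[1,0]: 2 for A, 1 for B -> changes
(D) A[0,0]: -3 for A, -4 for B -> changes

Only (A) A[0,0] + A[1,1] = -4 survives (and it does so for every P, not just this one), so it is the invariant.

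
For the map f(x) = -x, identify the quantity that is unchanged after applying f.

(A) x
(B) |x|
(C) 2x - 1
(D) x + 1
B

For f(x) = -x:
Applying f replaces x by -x. Since |-x| = |x|, the absolute value is unchanged by f, whereas x -> -x, 2x - 1 -> -2x - 1 and x + 1 -> -x + 1 all change.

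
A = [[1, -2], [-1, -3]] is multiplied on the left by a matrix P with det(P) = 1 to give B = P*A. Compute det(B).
-5

By the multiplicative property of determinants, det(B) = det(P*A) = det(P) * det(A) = det(A),
so the determinant is invariant under multiplication by any determinant-1 matrix; we just need det(A).

det(A) = (1)(-3) - (-2)(-1) = -3 - 2 = -5

Therefore det(B) = 1 * (-5) = -5.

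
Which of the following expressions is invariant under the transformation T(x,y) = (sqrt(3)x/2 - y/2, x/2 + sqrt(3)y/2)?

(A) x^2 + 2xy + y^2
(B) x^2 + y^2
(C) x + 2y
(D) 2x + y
B

An expression E(x,y) is invariant under T if E(T(x,y)) = E(x,y). Here T(x,y) = (sqrt(3)x/2 - y/2, x/2 + sqrt(3)y/2).
Substitute the transformed coordinates into each option and compare with the original:
(A) x^2 + 2xy + y^2  ->  (sqrt(3)x/2 - y/2)^2 + 2(sqrt(3)x/2 - y/2)(x/2 + sqrt(3)y/2) + (x/2 + sqrt(3)y/2)^2 = sqrt(3)x^2/2 + x^2 + xy - sqrt(3)y^2/2 + y^2   [differs from x^2 + 2xy + y^2: not invariant]
(B) x^2 + y^2  ->  (sqrt(3)x/2 - y/2)^2 + (x/2 + sqrt(3)y/2)^2 = x^2 + y^2   [equals x^2 + y^2: invariant]
(C) x + 2y  ->  (sqrt(3)x/2 - y/2) + 2(x/2 + sqrt(3)y/2) = sqrt(3)x/2 + x - y/2 + sqrt(3)y   [differs from x + 2y: not invariant]
(D) 2x + y  ->  2(sqrt(3)x/2 - y/2) + (x/2 + sqrt(3)y/2) = x/2 + sqrt(3)x - y + sqrt(3)y/2   [differs from 2x + y: not invariant]

Only option (B), x^2 + y^2, is unchanged by the transformation.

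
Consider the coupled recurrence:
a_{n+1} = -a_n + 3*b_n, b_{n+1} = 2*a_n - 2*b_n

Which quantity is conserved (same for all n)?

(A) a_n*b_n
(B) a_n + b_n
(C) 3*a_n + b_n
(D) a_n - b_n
B

Replace a_n by a_{n+1} = -a_n + 3*b_n and b_n by b_{n+1} = 2*a_n - 2*b_n in each option and simplify:
(A) a_n*b_n  ->  (-a_n + 3*b_n)*(2*a_n - 2*b_n) = -2*a_n^2 + 8*a_n*b_n - 6*b_n^2   [not conserved]
(B) a_n + b_n  ->  (-a_n + 3*b_n) + (2*a_n - 2*b_n) = a_n + b_n   [conserved]
(C) 3*a_n + b_n  ->  3*(-a_n + 3*b_n) + (2*a_n - 2*b_n) = -a_n + 7*b_n   [not conserved]
(D) a_n - b_n  ->  (-a_n + 3*b_n) - (2*a_n - 2*b_n) = -3*a_n + 5*b_n   [not conserved]

Only (B) a_n + b_n returns to itself after one step, so it is the conserved quantity.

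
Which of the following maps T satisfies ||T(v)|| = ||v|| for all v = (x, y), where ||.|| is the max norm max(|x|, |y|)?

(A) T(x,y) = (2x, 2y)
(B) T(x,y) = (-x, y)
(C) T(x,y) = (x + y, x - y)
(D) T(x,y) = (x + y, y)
B

A transformation preserves a norm if ||T(v)|| = ||v|| for every v; a single vector where the norm changes rules an option out.

(A) T(x,y) = (2x, 2y): v = (1, 0) has norm max(|1|, |0|) = 1, but T(v) = (2, 0) has norm 2 -- not preserved.
(B) T(x,y) = (-x, y): preserves the norm -- it only permutes the coordinates and/or flips signs, which leaves max(|x|, |y|) unchanged.
(C) T(x,y) = (x + y, x - y): v = (1, 1) has norm max(|1|, |1|) = 1, but T(v) = (2, 0) has norm 2 -- not preserved.
(D) T(x,y) = (x + y, y): v = (1, 1) has norm max(|1|, |1|) = 1, but T(v) = (2, 1) has norm 2 -- not preserved.

Therefore the answer is (B).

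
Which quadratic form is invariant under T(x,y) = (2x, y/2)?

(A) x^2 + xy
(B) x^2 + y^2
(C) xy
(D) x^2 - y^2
C

T multiplies x by 2 and divides y by 2.
Substitute the transformed coordinates into each option and compare with the original:
(A) x^2 + xy  ->  (2x)^2 + (2x)(y/2) = 4x^2 + xy   [differs from x^2 + xy: not invariant]
(B) x^2 + y^2  ->  (2x)^2 + (y/2)^2 = 4x^2 + y^2/4   [differs from x^2 + y^2: not invariant]
(C) xy  ->  (2x)(y/2) = xy   [equals xy: invariant]
(D) x^2 - y^2  ->  (2x)^2 - (y/2)^2 = 4x^2 - y^2/4   [differs from x^2 - y^2: not invariant]

Only option (C), xy, is unchanged by the transformation.
The factors 2 and 1/2 cancel only in the pure product xy.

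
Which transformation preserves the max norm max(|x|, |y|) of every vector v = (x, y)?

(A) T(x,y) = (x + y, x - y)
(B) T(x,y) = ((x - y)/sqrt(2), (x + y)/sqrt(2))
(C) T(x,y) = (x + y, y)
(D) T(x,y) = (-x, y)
D

A transformation preserves a norm if ||T(v)|| = ||v|| for every v; a single vector where the norm changes rules an option out.

(A) T(x,y) = (x + y, x - y): v = (1, 1) has norm max(|1|, |1|) = 1, but T(v) = (2, 0) has norm 2 -- not preserved.
(B) T(x,y) = ((x - y)/sqrt(2), (x + y)/sqrt(2)): v = (1, 0) has norm max(|1|, |0|) = 1, but T(v) = (sqrt(2)/2, sqrt(2)/2) has norm sqrt(2)/2 -- not preserved.
(C) T(x,y) = (x + y, y): v = (1, 1) has norm max(|1|, |1|) = 1, but T(v) = (2, 1) has norm 2 -- not preserved.
(D) T(x,y) = (-x, y): preserves the norm -- it only permutes the coordinates and/or flips signs, which leaves max(|x|, |y|) unchanged.

Therefore the answer is (D).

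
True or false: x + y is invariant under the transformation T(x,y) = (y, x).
True

Substitute T(x,y) = (y, x) into the expression and compare with the original.

Original: x + y
After applying T: (y) + (x) = x + y

This is identical to the original x + y, so the expression is invariant.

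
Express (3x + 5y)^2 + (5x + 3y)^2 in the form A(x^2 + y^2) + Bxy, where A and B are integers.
34(x^2 + y^2) + 60xy

Expanding: (3x + 5y)^2 = 9x^2 + 30xy + 25y^2
(5x + 3y)^2 = 25x^2 + 30xy + 9y^2
Sum = (9+25)(x^2+y^2) + 60xy = 34(x^2 + y^2) + 60xy
This is symmetric in x and y.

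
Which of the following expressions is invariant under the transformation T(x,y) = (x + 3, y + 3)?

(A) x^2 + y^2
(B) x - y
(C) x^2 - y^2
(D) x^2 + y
B

An expression E(x,y) is invariant under T if E(T(x,y)) = E(x,y). Here T(x,y) = (x + 3, y + 3).
Substitute the transformed coordinates into each option and compare with the original:
(A) x^2 + y^2  ->  (x + 3)^2 + (y + 3)^2 = x^2 + 6x + y^2 + 6y + 18   [differs from x^2 + y^2: not invariant]
(B) x - y  ->  (x + 3) - (y + 3) = x - y   [equals x - y: invariant]
(C) x^2 - y^2  ->  (x + 3)^2 - (y + 3)^2 = x^2 + 6x - y^2 - 6y   [differs from x^2 - y^2: not invariant]
(D) x^2 + y  ->  (x + 3)^2 + (y + 3) = x^2 + 6x + y + 12   [differs from x^2 + y: not invariant]

Only option (B), x - y, is unchanged by the transformation.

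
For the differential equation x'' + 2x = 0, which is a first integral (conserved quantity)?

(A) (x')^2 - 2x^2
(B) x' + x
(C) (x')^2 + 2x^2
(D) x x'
C

A first integral I satisfies dI/dt = 0 along every solution. Differentiate each option and use the equation of motion:
(A) d/dt[(x')^2 - 2x^2] = 2x'x'' - 4x x' = -8x x', not identically 0
(B) d/dt[x' + x] = x'' + x' = -2x + x', not identically 0
(C) d/dt[(x')^2 + 2x^2] = 2x'x'' + 4x x' = 2x'(-2x) + 4x x' = 0
(D) d/dt[x x'] = (x')^2 + x x'' = (x')^2 - 2x^2, not identically 0

Only (C) has zero time-derivative. So the energy-like quantity (x')^2 + 2x^2 is the first integral.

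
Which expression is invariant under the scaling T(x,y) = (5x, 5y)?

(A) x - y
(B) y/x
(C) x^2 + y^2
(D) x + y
B

Under the uniform scaling T(x,y) = (5x, 5y):
Substitute the transformed coordinates into each option and compare with the original:
(A) x - y  ->  (5x) - (5y) = 5x - 5y   [differs from x - y: not invariant]
(B) y/x  ->  (5y)/(5x) = y/x   [equals y/x: invariant]
(C) x^2 + y^2  ->  (5x)^2 + (5y)^2 = 25x^2 + 25y^2   [differs from x^2 + y^2: not invariant]
(D) x + y  ->  (5x) + (5y) = 5x + 5y   [differs from x + y: not invariant]

Only option (B), y/x, is unchanged by the transformation.
The common factor 5 cancels in a ratio of coordinates, while sums, products and sums of squares pick up factors of 5 or 25.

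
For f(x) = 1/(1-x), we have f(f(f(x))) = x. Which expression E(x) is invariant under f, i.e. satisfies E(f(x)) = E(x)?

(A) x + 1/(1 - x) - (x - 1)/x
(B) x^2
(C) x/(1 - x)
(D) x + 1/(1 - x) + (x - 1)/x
D

Replace x by f(x) = 1/(1 - x) in each option and simplify. As a quick numerical cross-check, also compare E(3) with E(f(3)) = E(-1/2).

(A) x + 1/(1 - x) - (x - 1)/x  ->  (1/(1 - x)) + 1/(1 - (1/(1 - x))) - ((1/(1 - x)) - 1)/(1/(1 - x)) = (x^2(1 - x) - x + (x - 1)^2)/(x(x - 1)); check: E(3) = 11/6 but E(-1/2) = -17/6.   [not invariant]
(B) x^2  ->  (1/(1 - x))^2 = (x - 1)^(-2); check: E(3) = 9 but E(-1/2) = 1/4.   [not invariant]
(C) x/(1 - x)  ->  (1/(1 - x))/(1 - (1/(1 - x))) = -1/x; check: E(3) = -3/2 but E(-1/2) = -1/3.   [not invariant]
(D) x + 1/(1 - x) + (x - 1)/x  ->  (1/(1 - x)) + 1/(1 - (1/(1 - x))) + ((1/(1 - x)) - 1)/(1/(1 - x)), which simplifies back to x + 1/(1 - x) + (x - 1)/x; check: E(3) = 19/6, E(-1/2) = 19/6.   [invariant]

Only (D) is unchanged. Indeed f(f(x)) = 1/(1 - 1/(1-x)) = (1-x)/(-x) = (x-1)/x, so E(x) = x + f(x) + f(f(x)) is the sum over the whole 3-cycle; applying f just permutes the three terms cyclically (x -> f(x) -> f(f(x)) -> x), leaving the sum unchanged.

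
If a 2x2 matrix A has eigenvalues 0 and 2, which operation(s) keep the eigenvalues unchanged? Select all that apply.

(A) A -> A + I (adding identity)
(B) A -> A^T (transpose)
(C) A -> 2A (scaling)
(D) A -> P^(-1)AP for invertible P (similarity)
B and D

Eigenvalues are preserved by:
1. Similarity transformations: A -> P^(-1)AP (same characteristic polynomial)
2. Transpose: A^T has the same eigenvalues as A

Eigenvalues are NOT preserved by:
- Adding identity: eigenvalues become 0+1, 2+1
- Scaling: eigenvalues become 0, 4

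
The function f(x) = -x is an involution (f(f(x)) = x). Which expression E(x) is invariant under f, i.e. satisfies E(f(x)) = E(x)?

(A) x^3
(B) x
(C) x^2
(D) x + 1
C

Replace x by f(x) = -x in each option and simplify. As a quick numerical cross-check, also compare E(4) with E(f(4)) = E(-4).

(A) x^3  ->  (-x)^3 = -x^3; check: E(4) = 64 but E(-4) = -64.   [not invariant]
(B) x  ->  (-x) = -x; check: E(4) = 4 but E(-4) = -4.   [not invariant]
(C) x^2  ->  (-x)^2, which simplifies back to x^2; check: E(4) = 16, E(-4) = 16.   [invariant]
(D) x + 1  ->  (-x) + 1 = 1 - x; check: E(4) = 5 but E(-4) = -3.   [not invariant]

Only (C) is unchanged. E is symmetric under swapping x with f(x) = -x, which is exactly what an involution does.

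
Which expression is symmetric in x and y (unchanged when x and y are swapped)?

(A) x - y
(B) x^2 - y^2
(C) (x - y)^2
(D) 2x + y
C

A symmetric expression is unchanged when the variables are permuted; here the transformation to test is the swap (x, y) -> (y, x).
Substitute the transformed coordinates into each option and compare with the original:
(A) x - y  ->  (y) - (x) = -x + y   [differs from x - y: not invariant]
(B) x^2 - y^2  ->  (y)^2 - (x)^2 = -x^2 + y^2   [differs from x^2 - y^2: not invariant]
(C) (x - y)^2  ->  ((y) - (x))^2 = x^2 - 2xy + y^2   [equals (x - y)^2: invariant]
(D) 2x + y  ->  2(y) + (x) = x + 2y   [differs from 2x + y: not invariant]

Only option (C), (x - y)^2, is unchanged by the transformation.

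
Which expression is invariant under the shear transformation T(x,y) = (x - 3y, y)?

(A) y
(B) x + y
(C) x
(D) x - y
A

Under the shear T(x,y) = (x - 3y, y):
Substitute the transformed coordinates into each option and compare with the original:
(A) y  ->  (y) = y   [equals y: invariant]
(B) x + y  ->  (x - 3y) + (y) = x - 2y   [differs from x + y: not invariant]
(C) x  ->  (x - 3y) = x - 3y   [differs from x: not invariant]
(D) x - y  ->  (x - 3y) - (y) = x - 4y   [differs from x - y: not invariant]

Only option (A), y, is unchanged by the transformation.
A horizontal shear moves points parallel to the x-axis, so the y-coordinate (and any function of y alone) is unchanged.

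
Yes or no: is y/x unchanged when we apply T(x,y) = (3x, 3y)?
Yes

Substitute T(x,y) = (3x, 3y) into the expression and compare with the original.

Original: y/x
After applying T: (3y)/(3x) = y/x

This is identical to the original y/x, so the expression is invariant.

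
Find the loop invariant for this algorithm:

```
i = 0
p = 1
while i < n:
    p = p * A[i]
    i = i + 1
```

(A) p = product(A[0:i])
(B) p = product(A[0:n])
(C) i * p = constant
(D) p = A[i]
A

A loop invariant must hold before the first iteration and be re-established by every execution of the body.

(A) p = product(A[0:i]): Initially i = 0 and p = 1 = product of the empty slice A[0:0]. If p = product(A[0:i]) holds at the top of an iteration, the body sets p to product(A[0:i]) * A[i] = product(A[0:i+1]) and then i to i+1, so the property is restored. At exit i = n, giving p = product(A[0:n]).

The other options fail:
(B) p = product(A[0:n]): false before the loop (p = 1, not the full product) -- it only becomes true at exit.
(C) i * p = constant: initially i * p = 0, but after one iteration it is 1 * A[0], which is nonzero in general.
(D) p = A[i]: after the first iteration p = A[0] but i = 1; in general p is a product of several elements, not a single one.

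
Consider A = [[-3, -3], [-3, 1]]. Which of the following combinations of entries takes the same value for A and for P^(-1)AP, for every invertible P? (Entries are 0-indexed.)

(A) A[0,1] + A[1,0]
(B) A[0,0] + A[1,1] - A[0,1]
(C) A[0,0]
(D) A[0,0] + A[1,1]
D

A[0,0] + A[1,1] is the trace of A. By the cyclic property of the trace, tr(P^(-1)AP) = tr(APP^(-1)) = tr(A), so it is the same for every matrix similar to A.

The other combinations are not similarity invariants. For example, take P = [[1, 2], [0, 1]] (det P = 1), so P^(-1) = [[1, -2], [0, 1]] and
B = P^(-1)AP = [[3, 1], [-3, -5]].
Evaluating each option on A and on B:
(A) A[0,1] + A[1,0]: -6 for A, -2 for B -> changes
(B) A[0,0] + A[1,1] - A[0,1]: 1 for A, -3 for B -> changes
(C) A[0,0]: -3 for A, 3 for B -> changes
(D) A[0,0] + A[1,1]: -2 for A, -2 for B -> unchanged

Only (D) A[0,0] + A[1,1] = -2 survives (and it does so for every P, not just this one), so it is the invariant.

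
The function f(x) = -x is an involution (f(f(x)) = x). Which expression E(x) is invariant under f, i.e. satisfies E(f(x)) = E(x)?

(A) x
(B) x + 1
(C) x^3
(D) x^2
D

Replace x by f(x) = -x in each option and simplify. As a quick numerical cross-check, also compare E(3) with E(f(3)) = E(-3).

(A) x  ->  (-x) = -x; check: E(3) = 3 but E(-3) = -3.   [not invariant]
(B) x + 1  ->  (-x) + 1 = 1 - x; check: E(3) = 4 but E(-3) = -2.   [not invariant]
(C) x^3  ->  (-x)^3 = -x^3; check: E(3) = 27 but E(-3) = -27.   [not invariant]
(D) x^2  ->  (-x)^2, which simplifies back to x^2; check: E(3) = 9, E(-3) = 9.   [invariant]

Only (D) is unchanged. E is symmetric under swapping x with f(x) = -x, which is exactly what an involution does.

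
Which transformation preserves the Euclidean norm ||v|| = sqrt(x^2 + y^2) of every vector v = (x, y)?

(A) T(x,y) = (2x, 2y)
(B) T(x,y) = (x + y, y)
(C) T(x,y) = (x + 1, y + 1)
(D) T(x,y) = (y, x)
D

A transformation preserves a norm if ||T(v)|| = ||v|| for every v; a single vector where the norm changes rules an option out.

(A) T(x,y) = (2x, 2y): v = (1, 0) has norm sqrt((1)^2 + (0)^2) = 1, but T(v) = (2, 0) has norm 2 -- not preserved.
(B) T(x,y) = (x + y, y): v = (0, 1) has norm sqrt((0)^2 + (1)^2) = 1, but T(v) = (1, 1) has norm sqrt(2) -- not preserved.
(C) T(x,y) = (x + 1, y + 1): v = (1, 0) has norm sqrt((1)^2 + (0)^2) = 1, but T(v) = (2, 1) has norm sqrt(5) -- not preserved.
(D) T(x,y) = (y, x): preserves the norm -- it is an orthogonal map (a rotation/reflection), and (y)^2 + (x)^2 simplifies to x^2 + y^2.

Therefore the answer is (D).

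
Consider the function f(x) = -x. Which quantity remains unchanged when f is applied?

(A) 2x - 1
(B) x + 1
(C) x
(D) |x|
D

For f(x) = -x:
Applying f replaces x by -x. Since |-x| = |x|, the absolute value is unchanged by f, whereas x -> -x, 2x - 1 -> -2x - 1 and x + 1 -> -x + 1 all change.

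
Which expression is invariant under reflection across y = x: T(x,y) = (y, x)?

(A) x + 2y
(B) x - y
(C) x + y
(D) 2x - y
C

The map is reflection across y = x: T(x,y) = (y, x).
Substitute the transformed coordinates into each option and compare with the original:
(A) x + 2y  ->  (y) + 2(x) = 2x + y   [differs from x + 2y: not invariant]
(B) x - y  ->  (y) - (x) = -x + y   [differs from x - y: not invariant]
(C) x + y  ->  (y) + (x) = x + y   [equals x + y: invariant]
(D) 2x - y  ->  2(y) - (x) = -x + 2y   [differs from 2x - y: not invariant]

Only option (C), x + y, is unchanged by the transformation.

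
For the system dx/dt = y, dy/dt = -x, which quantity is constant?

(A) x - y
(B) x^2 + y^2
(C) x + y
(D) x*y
B

A first integral I satisfies dI/dt = 0 along every solution. Differentiate each option and use the equation of motion:
(A) d/dt[x - y] = y - (-x) = x + y, not identically 0
(B) d/dt[x^2 + y^2] = 2x*dx/dt + 2y*dy/dt = 2x*y + 2y*(-x) = 0
(C) d/dt[x + y] = y + (-x) = y - x, not identically 0
(D) d/dt[x*y] = (dx/dt)y + x(dy/dt) = y^2 - x^2, not identically 0

Only (B) has zero time-derivative. So x^2 + y^2 (the squared radius; trajectories are circles) is the conserved quantity.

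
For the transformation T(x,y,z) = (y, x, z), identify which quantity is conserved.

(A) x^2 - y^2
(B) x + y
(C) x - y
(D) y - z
B

Apply T(x,y,z) = (y, x, z) to each option, i.e. replace (x, y, z) by the transformed coordinates.
Substitute the transformed coordinates into each option and compare with the original:
(A) x^2 - y^2  ->  (y)^2 - (x)^2 = -x^2 + y^2   [differs from x^2 - y^2: not invariant]
(B) x + y  ->  (y) + (x) = x + y   [equals x + y: invariant]
(C) x - y  ->  (y) - (x) = -x + y   [differs from x - y: not invariant]
(D) y - z  ->  (x) - (z) = x - z   [differs from y - z: not invariant]

Only option (B), x + y, is unchanged by the transformation.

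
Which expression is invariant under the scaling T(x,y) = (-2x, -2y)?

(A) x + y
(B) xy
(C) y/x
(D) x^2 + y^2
C

Under the uniform scaling T(x,y) = (-2x, -2y):
Substitute the transformed coordinates into each option and compare with the original:
(A) x + y  ->  (-2x) + (-2y) = -2x - 2y   [differs from x + y: not invariant]
(B) xy  ->  (-2x)(-2y) = 4xy   [differs from xy: not invariant]
(C) y/x  ->  (-2y)/(-2x) = y/x   [equals y/x: invariant]
(D) x^2 + y^2  ->  (-2x)^2 + (-2y)^2 = 4x^2 + 4y^2   [differs from x^2 + y^2: not invariant]

Only option (C), y/x, is unchanged by the transformation.
The common factor -2 cancels in a ratio of coordinates, while sums, products and sums of squares pick up factors of -2 or 4.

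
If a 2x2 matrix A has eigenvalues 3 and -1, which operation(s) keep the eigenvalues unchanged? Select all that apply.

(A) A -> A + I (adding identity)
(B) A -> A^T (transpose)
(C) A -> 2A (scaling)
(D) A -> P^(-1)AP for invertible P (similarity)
B and D

Eigenvalues are preserved by:
1. Similarity transformations: A -> P^(-1)AP (same characteristic polynomial)
2. Transpose: A^T has the same eigenvalues as A

Eigenvalues are NOT preserved by:
- Adding identity: eigenvalues become 3+1, -1+1
- Scaling: eigenvalues become 6, -2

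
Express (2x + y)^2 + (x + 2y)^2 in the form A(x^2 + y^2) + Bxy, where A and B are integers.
5(x^2 + y^2) + 8xy

Expanding: (2x + y)^2 = 4x^2 + 4xy + y^2
(x + 2y)^2 = x^2 + 4xy + 4y^2
Sum = (4+1)(x^2+y^2) + 8xy = 5(x^2 + y^2) + 8xy
This is symmetric in x and y.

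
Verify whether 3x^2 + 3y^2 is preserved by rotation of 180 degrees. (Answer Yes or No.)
Yes

Applying rotation by 180 degrees: x' = x*cos(180 degrees) - y*sin(180 degrees) = -x, y' = x*sin(180 degrees) + y*cos(180 degrees) = -y

Substituting into 3x^2 + 3y^2:
3(-x)^2 + 3(-y)^2
= 3x^2 + 3y^2

This equals the original expression 3x^2 + 3y^2, so it IS invariant.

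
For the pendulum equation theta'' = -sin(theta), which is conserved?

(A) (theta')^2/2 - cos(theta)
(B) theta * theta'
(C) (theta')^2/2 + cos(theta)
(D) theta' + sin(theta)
A

A first integral I satisfies dI/dt = 0 along every solution. Differentiate each option and use the equation of motion:
(A) d/dt[(theta')^2/2 - cos(theta)] = theta' theta'' + sin(theta) theta' = theta'(-sin(theta)) + theta' sin(theta) = 0
(B) d/dt[theta * theta'] = (theta')^2 + theta theta'' = (theta')^2 - theta sin(theta), not identically 0
(C) d/dt[(theta')^2/2 + cos(theta)] = theta' theta'' - sin(theta) theta' = -2 theta' sin(theta), not identically 0
(D) d/dt[theta' + sin(theta)] = theta'' + cos(theta) theta' = -sin(theta) + theta' cos(theta), not identically 0

Only (A) has zero time-derivative. This is the total energy: kinetic (theta')^2/2 plus potential -cos(theta).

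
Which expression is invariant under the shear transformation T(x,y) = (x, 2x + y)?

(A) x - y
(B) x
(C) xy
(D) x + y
B

Under the shear T(x,y) = (x, 2x + y):
Substitute the transformed coordinates into each option and compare with the original:
(A) x - y  ->  (x) - (2x + y) = -x - y   [differs from x - y: not invariant]
(B) x  ->  (x) = x   [equals x: invariant]
(C) xy  ->  (x)(2x + y) = 2x^2 + xy   [differs from xy: not invariant]
(D) x + y  ->  (x) + (2x + y) = 3x + y   [differs from x + y: not invariant]

Only option (B), x, is unchanged by the transformation.
A vertical shear moves points parallel to the y-axis, so the x-coordinate (and any function of x alone) is unchanged.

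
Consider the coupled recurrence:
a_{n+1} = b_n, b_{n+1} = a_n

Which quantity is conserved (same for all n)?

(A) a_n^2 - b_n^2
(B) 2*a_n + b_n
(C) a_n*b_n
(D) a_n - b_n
C

Replace a_n by a_{n+1} = b_n and b_n by b_{n+1} = a_n in each option and simplify:
(A) a_n^2 - b_n^2  ->  (b_n)^2 - (a_n)^2 = -a_n^2 + b_n^2   [not conserved]
(B) 2*a_n + b_n  ->  2*(b_n) + (a_n) = a_n + 2*b_n   [not conserved]
(C) a_n*b_n  ->  (b_n)*(a_n) = a_n*b_n   [conserved]
(D) a_n - b_n  ->  (b_n) - (a_n) = -a_n + b_n   [not conserved]

Only (C) a_n*b_n returns to itself after one step, so it is the conserved quantity.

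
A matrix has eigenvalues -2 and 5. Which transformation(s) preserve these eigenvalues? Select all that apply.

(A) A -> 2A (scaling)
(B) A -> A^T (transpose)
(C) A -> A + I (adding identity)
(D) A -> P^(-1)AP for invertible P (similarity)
B and D

Eigenvalues are preserved by:
1. Similarity transformations: A -> P^(-1)AP (same characteristic polynomial)
2. Transpose: A^T has the same eigenvalues as A

Eigenvalues are NOT preserved by:
- Adding identity: eigenvalues become -2+1, 5+1
- Scaling: eigenvalues become -4, 10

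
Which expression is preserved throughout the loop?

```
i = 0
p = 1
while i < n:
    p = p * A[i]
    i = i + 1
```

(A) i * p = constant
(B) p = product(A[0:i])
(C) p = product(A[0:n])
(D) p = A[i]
B

A loop invariant must hold before the first iteration and be re-established by every execution of the body.

(B) p = product(A[0:i]): Initially i = 0 and p = 1 = product of the empty slice A[0:0]. If p = product(A[0:i]) holds at the top of an iteration, the body sets p to product(A[0:i]) * A[i] = product(A[0:i+1]) and then i to i+1, so the property is restored. At exit i = n, giving p = product(A[0:n]).

The other options fail:
(A) i * p = constant: initially i * p = 0, but after one iteration it is 1 * A[0], which is nonzero in general.
(C) p = product(A[0:n]): false before the loop (p = 1, not the full product) -- it only becomes true at exit.
(D) p = A[i]: after the first iteration p = A[0] but i = 1; in general p is a product of several elements, not a single one.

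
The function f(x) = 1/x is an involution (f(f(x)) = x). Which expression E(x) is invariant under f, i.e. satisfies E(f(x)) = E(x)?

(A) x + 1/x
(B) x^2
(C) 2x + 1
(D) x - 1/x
A

Replace x by f(x) = 1/x in each option and simplify. As a quick numerical cross-check, also compare E(4) with E(f(4)) = E(1/4).

(A) x + 1/x  ->  (1/x) + 1/(1/x), which simplifies back to x + 1/x; check: E(4) = 17/4, E(1/4) = 17/4.   [invariant]
(B) x^2  ->  (1/x)^2 = x^(-2); check: E(4) = 16 but E(1/4) = 1/16.   [not invariant]
(C) 2x + 1  ->  2(1/x) + 1 = (x + 2)/x; check: E(4) = 9 but E(1/4) = 3/2.   [not invariant]
(D) x - 1/x  ->  (1/x) - 1/(1/x) = -x + 1/x; check: E(4) = 15/4 but E(1/4) = -15/4.   [not invariant]

Only (A) is unchanged. E is symmetric under swapping x with f(x) = 1/x, which is exactly what an involution does.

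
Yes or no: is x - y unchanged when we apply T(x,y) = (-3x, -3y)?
No

Substitute T(x,y) = (-3x, -3y) into the expression and compare with the original.

Original: x - y
After applying T: (-3x) - (-3y) = -3x + 3y

This differs from the original x - y (difference: -4x + 4y), so the expression is NOT invariant.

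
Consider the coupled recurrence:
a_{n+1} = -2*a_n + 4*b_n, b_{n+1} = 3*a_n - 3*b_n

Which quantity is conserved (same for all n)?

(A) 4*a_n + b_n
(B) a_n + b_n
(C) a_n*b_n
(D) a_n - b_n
B

Replace a_n by a_{n+1} = -2*a_n + 4*b_n and b_n by b_{n+1} = 3*a_n - 3*b_n in each option and simplify:
(A) 4*a_n + b_n  ->  4*(-2*a_n + 4*b_n) + (3*a_n - 3*b_n) = -5*a_n + 13*b_n   [not conserved]
(B) a_n + b_n  ->  (-2*a_n + 4*b_n) + (3*a_n - 3*b_n) = a_n + b_n   [conserved]
(C) a_n*b_n  ->  (-2*a_n + 4*b_n)*(3*a_n - 3*b_n) = -6*a_n^2 + 18*a_n*b_n - 12*b_n^2   [not conserved]
(D) a_n - b_n  ->  (-2*a_n + 4*b_n) - (3*a_n - 3*b_n) = -5*a_n + 7*b_n   [not conserved]

Only (B) a_n + b_n returns to itself after one step, so it is the conserved quantity.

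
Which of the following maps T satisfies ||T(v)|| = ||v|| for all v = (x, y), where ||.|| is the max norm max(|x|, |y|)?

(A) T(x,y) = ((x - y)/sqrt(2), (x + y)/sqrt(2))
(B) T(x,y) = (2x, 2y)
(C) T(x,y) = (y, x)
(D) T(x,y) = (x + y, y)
C

A transformation preserves a norm if ||T(v)|| = ||v|| for every v; a single vector where the norm changes rules an option out.

(A) T(x,y) = ((x - y)/sqrt(2), (x + y)/sqrt(2)): v = (1, 0) has norm max(|1|, |0|) = 1, but T(v) = (sqrt(2)/2, sqrt(2)/2) has norm sqrt(2)/2 -- not preserved.
(B) T(x,y) = (2x, 2y): v = (1, 0) has norm max(|1|, |0|) = 1, but T(v) = (2, 0) has norm 2 -- not preserved.
(C) T(x,y) = (y, x): preserves the norm -- it only permutes the coordinates and/or flips signs, which leaves max(|x|, |y|) unchanged.
(D) T(x,y) = (x + y, y): v = (1, 1) has norm max(|1|, |1|) = 1, but T(v) = (2, 1) has norm 2 -- not preserved.

Therefore the answer is (C).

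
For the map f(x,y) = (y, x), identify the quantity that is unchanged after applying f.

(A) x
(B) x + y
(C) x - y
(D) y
B

For f(x,y) = (y, x):
After applying f: x' = y, y' = x. So x' + y' = y + x = x + y.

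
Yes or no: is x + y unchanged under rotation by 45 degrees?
No

Applying rotation by 45 degrees: x' = x*cos(45 degrees) - y*sin(45 degrees) = sqrt(2)x/2 - sqrt(2)y/2, y' = x*sin(45 degrees) + y*cos(45 degrees) = sqrt(2)x/2 + sqrt(2)y/2

Substituting into x + y:
(sqrt(2)x/2 - sqrt(2)y/2) + (sqrt(2)x/2 + sqrt(2)y/2)
= sqrt(2)x

This differs from the original expression x + y, so it is NOT invariant.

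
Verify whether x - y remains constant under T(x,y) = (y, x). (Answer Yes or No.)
No

Substitute T(x,y) = (y, x) into the expression and compare with the original.

Original: x - y
After applying T: (y) - (x) = -x + y

This differs from the original x - y (difference: -2x + 2y), so the expression is NOT invariant.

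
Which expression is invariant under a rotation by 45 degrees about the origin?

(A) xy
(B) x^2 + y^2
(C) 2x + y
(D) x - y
B

A rotation by 45 degrees sends (x, y) to (sqrt(2)x/2 - sqrt(2)y/2, sqrt(2)x/2 + sqrt(2)y/2).
Substitute the transformed coordinates into each option and compare with the original:
(A) xy  ->  (sqrt(2)x/2 - sqrt(2)y/2)(sqrt(2)x/2 + sqrt(2)y/2) = x^2/2 - y^2/2   [differs from xy: not invariant]
(B) x^2 + y^2  ->  (sqrt(2)x/2 - sqrt(2)y/2)^2 + (sqrt(2)x/2 + sqrt(2)y/2)^2 = x^2 + y^2   [equals x^2 + y^2: invariant]
(C) 2x + y  ->  2(sqrt(2)x/2 - sqrt(2)y/2) + (sqrt(2)x/2 + sqrt(2)y/2) = 3sqrt(2)x/2 - sqrt(2)y/2   [differs from 2x + y: not invariant]
(D) x - y  ->  (sqrt(2)x/2 - sqrt(2)y/2) - (sqrt(2)x/2 + sqrt(2)y/2) = -sqrt(2)y   [differs from x - y: not invariant]

Only option (B), x^2 + y^2, is unchanged by the transformation.
Geometrically, x^2 + y^2 is the squared distance from the origin, which every rotation about the origin preserves.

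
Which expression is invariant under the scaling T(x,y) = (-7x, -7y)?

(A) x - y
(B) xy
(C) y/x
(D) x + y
C

Under the uniform scaling T(x,y) = (-7x, -7y):
Substitute the transformed coordinates into each option and compare with the original:
(A) x - y  ->  (-7x) - (-7y) = -7x + 7y   [differs from x - y: not invariant]
(B) xy  ->  (-7x)(-7y) = 49xy   [differs from xy: not invariant]
(C) y/x  ->  (-7y)/(-7x) = y/x   [equals y/x: invariant]
(D) x + y  ->  (-7x) + (-7y) = -7x - 7y   [differs from x + y: not invariant]

Only option (C), y/x, is unchanged by the transformation.
The common factor -7 cancels in a ratio of coordinates, while sums, products and sums of squares pick up factors of -7 or 49.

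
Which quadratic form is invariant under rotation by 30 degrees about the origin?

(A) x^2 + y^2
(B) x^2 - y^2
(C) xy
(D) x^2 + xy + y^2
A

Rotation by 30 degrees sends (x, y) to (sqrt(3)x/2 - y/2, x/2 + sqrt(3)y/2).
Substitute the transformed coordinates into each option and compare with the original:
(A) x^2 + y^2  ->  (sqrt(3)x/2 - y/2)^2 + (x/2 + sqrt(3)y/2)^2 = x^2 + y^2   [equals x^2 + y^2: invariant]
(B) x^2 - y^2  ->  (sqrt(3)x/2 - y/2)^2 - (x/2 + sqrt(3)y/2)^2 = x^2/2 - sqrt(3)xy - y^2/2   [differs from x^2 - y^2: not invariant]
(C) xy  ->  (sqrt(3)x/2 - y/2)(x/2 + sqrt(3)y/2) = sqrt(3)x^2/4 + xy/2 - sqrt(3)y^2/4   [differs from xy: not invariant]
(D) x^2 + xy + y^2  ->  (sqrt(3)x/2 - y/2)^2 + (sqrt(3)x/2 - y/2)(x/2 + sqrt(3)y/2) + (x/2 + sqrt(3)y/2)^2 = sqrt(3)x^2/4 + x^2 + xy/2 - sqrt(3)y^2/4 + y^2   [differs from x^2 + xy + y^2: not invariant]

Only option (A), x^2 + y^2, is unchanged by the transformation.
x^2 + y^2 is the squared distance from the origin, which rotations preserve.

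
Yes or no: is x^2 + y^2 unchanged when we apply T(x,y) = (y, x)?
Yes

Substitute T(x,y) = (y, x) into the expression and compare with the original.

Original: x^2 + y^2
After applying T: (y)^2 + (x)^2 = x^2 + y^2

This is identical to the original x^2 + y^2, so the expression is invariant.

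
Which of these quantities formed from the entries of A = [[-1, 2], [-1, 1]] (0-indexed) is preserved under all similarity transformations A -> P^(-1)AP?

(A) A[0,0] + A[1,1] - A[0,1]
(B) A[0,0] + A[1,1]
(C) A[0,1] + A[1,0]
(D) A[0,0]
B

A[0,0] + A[1,1] is the trace of A. By the cyclic property of the trace, tr(P^(-1)AP) = tr(APP^(-1)) = tr(A), so it is the same for every matrix similar to A.

The other combinations are not similarity invariants. For example, take P = [[1, 1], [1, 2]] (det P = 1), so P^(-1) = [[2, -1], [-1, 1]] and
B = P^(-1)AP = [[2, 5], [-1, -2]].
Evaluating each option on A and on B:
(A) A[0,0] + A[1,1] - A[0,1]: -2 for A, -5 for B -> changes
(B) A[0,0] + A[1,1]: 0 for A, 0 for B -> unchanged
(C) A[0,1] + A[1,0]: 1 for A, 4 for B -> changes
(D) A[0,0]: -1 for A, 2 for B -> changes

Only (B) A[0,0] + A[1,1] = 0 survives (and it does so for every P, not just this one), so it is the invariant.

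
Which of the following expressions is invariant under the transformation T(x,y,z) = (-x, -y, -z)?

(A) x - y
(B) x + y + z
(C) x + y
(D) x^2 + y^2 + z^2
D

Apply T(x,y,z) = (-x, -y, -z) to each option, i.e. replace (x, y, z) by the transformed coordinates.
Substitute the transformed coordinates into each option and compare with the original:
(A) x - y  ->  (-x) - (-y) = -x + y   [differs from x - y: not invariant]
(B) x + y + z  ->  (-x) + (-y) + (-z) = -x - y - z   [differs from x + y + z: not invariant]
(C) x + y  ->  (-x) + (-y) = -x - y   [differs from x + y: not invariant]
(D) x^2 + y^2 + z^2  ->  (-x)^2 + (-y)^2 + (-z)^2 = x^2 + y^2 + z^2   [equals x^2 + y^2 + z^2: invariant]

Only option (D), x^2 + y^2 + z^2, is unchanged by the transformation.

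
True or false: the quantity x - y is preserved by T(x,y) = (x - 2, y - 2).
True

Substitute T(x,y) = (x - 2, y - 2) into the expression and compare with the original.

Original: x - y
After applying T: (x - 2) - (y - 2) = x - y

This is identical to the original x - y, so the expression is invariant.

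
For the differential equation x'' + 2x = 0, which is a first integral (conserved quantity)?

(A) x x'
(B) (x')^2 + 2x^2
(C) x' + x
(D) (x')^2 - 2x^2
B

A first integral I satisfies dI/dt = 0 along every solution. Differentiate each option and use the equation of motion:
(A) d/dt[x x'] = (x')^2 + x x'' = (x')^2 - 2x^2, not identically 0
(B) d/dt[(x')^2 + 2x^2] = 2x'x'' + 4x x' = 2x'(-2x) + 4x x' = 0
(C) d/dt[x' + x] = x'' + x' = -2x + x', not identically 0
(D) d/dt[(x')^2 - 2x^2] = 2x'x'' - 4x x' = -8x x', not identically 0

Only (B) has zero time-derivative. So the energy-like quantity (x')^2 + 2x^2 is the first integral.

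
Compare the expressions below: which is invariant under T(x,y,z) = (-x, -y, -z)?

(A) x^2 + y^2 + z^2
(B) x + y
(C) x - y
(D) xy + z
A

Apply T(x,y,z) = (-x, -y, -z) to each option, i.e. replace (x, y, z) by the transformed coordinates.
Substitute the transformed coordinates into each option and compare with the original:
(A) x^2 + y^2 + z^2  ->  (-x)^2 + (-y)^2 + (-z)^2 = x^2 + y^2 + z^2   [equals x^2 + y^2 + z^2: invariant]
(B) x + y  ->  (-x) + (-y) = -x - y   [differs from x + y: not invariant]
(C) x - y  ->  (-x) - (-y) = -x + y   [differs from x - y: not invariant]
(D) xy + z  ->  (-x)(-y) + (-z) = xy - z   [differs from xy + z: not invariant]

Only option (A), x^2 + y^2 + z^2, is unchanged by the transformation.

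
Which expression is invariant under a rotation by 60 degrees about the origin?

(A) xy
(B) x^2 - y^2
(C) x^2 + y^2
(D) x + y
C

A rotation by 60 degrees sends (x, y) to (x/2 - sqrt(3)y/2, sqrt(3)x/2 + y/2).
Substitute the transformed coordinates into each option and compare with the original:
(A) xy  ->  (x/2 - sqrt(3)y/2)(sqrt(3)x/2 + y/2) = sqrt(3)x^2/4 - xy/2 - sqrt(3)y^2/4   [differs from xy: not invariant]
(B) x^2 - y^2  ->  (x/2 - sqrt(3)y/2)^2 - (sqrt(3)x/2 + y/2)^2 = -x^2/2 - sqrt(3)xy + y^2/2   [differs from x^2 - y^2: not invariant]
(C) x^2 + y^2  ->  (x/2 - sqrt(3)y/2)^2 + (sqrt(3)x/2 + y/2)^2 = x^2 + y^2   [equals x^2 + y^2: invariant]
(D) x + y  ->  (x/2 - sqrt(3)y/2) + (sqrt(3)x/2 + y/2) = x/2 + sqrt(3)x/2 - sqrt(3)y/2 + y/2   [differs from x + y: not invariant]

Only option (C), x^2 + y^2, is unchanged by the transformation.
Geometrically, x^2 + y^2 is the squared distance from the origin, which every rotation about the origin preserves.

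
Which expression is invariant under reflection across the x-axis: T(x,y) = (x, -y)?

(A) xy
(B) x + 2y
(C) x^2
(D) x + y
C

The map is reflection across the x-axis: T(x,y) = (x, -y).
Substitute the transformed coordinates into each option and compare with the original:
(A) xy  ->  (x)(-y) = -xy   [differs from xy: not invariant]
(B) x + 2y  ->  (x) + 2(-y) = x - 2y   [differs from x + 2y: not invariant]
(C) x^2  ->  (x)^2 = x^2   [equals x^2: invariant]
(D) x + y  ->  (x) + (-y) = x - y   [differs from x + y: not invariant]

Only option (C), x^2, is unchanged by the transformation.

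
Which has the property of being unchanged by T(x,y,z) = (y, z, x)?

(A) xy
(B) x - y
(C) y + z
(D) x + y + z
D

Apply T(x,y,z) = (y, z, x) to each option, i.e. replace (x, y, z) by the transformed coordinates.
Substitute the transformed coordinates into each option and compare with the original:
(A) xy  ->  (y)(z) = yz   [differs from xy: not invariant]
(B) x - y  ->  (y) - (z) = y - z   [differs from x - y: not invariant]
(C) y + z  ->  (z) + (x) = x + z   [differs from y + z: not invariant]
(D) x + y + z  ->  (y) + (z) + (x) = x + y + z   [equals x + y + z: invariant]

Only option (D), x + y + z, is unchanged by the transformation.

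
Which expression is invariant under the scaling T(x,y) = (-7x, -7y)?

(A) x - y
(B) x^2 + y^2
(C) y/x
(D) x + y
C

Under the uniform scaling T(x,y) = (-7x, -7y):
Substitute the transformed coordinates into each option and compare with the original:
(A) x - y  ->  (-7x) - (-7y) = -7x + 7y   [differs from x - y: not invariant]
(B) x^2 + y^2  ->  (-7x)^2 + (-7y)^2 = 49x^2 + 49y^2   [differs from x^2 + y^2: not invariant]
(C) y/x  ->  (-7y)/(-7x) = y/x   [equals y/x: invariant]
(D) x + y  ->  (-7x) + (-7y) = -7x - 7y   [differs from x + y: not invariant]

Only option (C), y/x, is unchanged by the transformation.
The common factor -7 cancels in a ratio of coordinates, while sums, products and sums of squares pick up factors of -7 or 49.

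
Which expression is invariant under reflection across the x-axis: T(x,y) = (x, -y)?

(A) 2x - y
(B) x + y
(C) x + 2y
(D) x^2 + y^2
D

The map is reflection across the x-axis: T(x,y) = (x, -y).
Substitute the transformed coordinates into each option and compare with the original:
(A) 2x - y  ->  2(x) - (-y) = 2x + y   [differs from 2x - y: not invariant]
(B) x + y  ->  (x) + (-y) = x - y   [differs from x + y: not invariant]
(C) x + 2y  ->  (x) + 2(-y) = x - 2y   [differs from x + 2y: not invariant]
(D) x^2 + y^2  ->  (x)^2 + (-y)^2 = x^2 + y^2   [equals x^2 + y^2: invariant]

Only option (D), x^2 + y^2, is unchanged by the transformation.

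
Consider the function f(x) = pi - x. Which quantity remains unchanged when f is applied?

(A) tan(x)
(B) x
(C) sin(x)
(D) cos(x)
C

For f(x) = pi - x:
sin(pi - x) = sin(x), so sine is invariant under this transformation.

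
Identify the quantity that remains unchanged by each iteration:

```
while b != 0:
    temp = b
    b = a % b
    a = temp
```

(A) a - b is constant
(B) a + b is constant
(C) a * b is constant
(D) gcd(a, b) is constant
D

A loop invariant must hold before the first iteration and be re-established by every execution of the body.

(D) gcd(a, b) is constant: One iteration replaces (a, b) by (b, a mod b). Since a mod b = a - q*b for an integer q, any common divisor of a and b divides b and a mod b, and conversely; hence gcd(b, a mod b) = gcd(a, b). For instance (26, 6) -> (6, 2) keeps gcd = 2. At exit b = 0 and a = gcd of the original inputs.

The other options fail:
(A) a - b is constant: e.g. (a, b) = (26, 6) -> (6, 2): the difference goes from 20 to 4.
(B) a + b is constant: e.g. (a, b) = (26, 6) -> (6, 2): the sum goes from 32 to 8.
(C) a * b is constant: e.g. (a, b) = (26, 6) -> (6, 2): the product goes from 156 to 12.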